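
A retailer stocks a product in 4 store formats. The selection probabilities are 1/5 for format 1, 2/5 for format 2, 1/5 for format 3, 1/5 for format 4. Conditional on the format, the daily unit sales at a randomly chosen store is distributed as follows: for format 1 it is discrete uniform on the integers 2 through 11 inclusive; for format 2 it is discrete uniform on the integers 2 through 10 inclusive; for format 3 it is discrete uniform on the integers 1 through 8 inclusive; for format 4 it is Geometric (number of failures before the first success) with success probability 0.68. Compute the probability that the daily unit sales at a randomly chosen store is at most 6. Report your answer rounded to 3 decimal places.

0.672

Conditional on each format, P(X ≤ 6): 1: 0.5; 2: 0.555556; 3: 0.75; 4: 0.999656.
By total probability, P(X ≤ 6) = 0.2·0.5 + 0.4·0.555556 + 0.2·0.75 + 0.2·0.999656 = 0.672154.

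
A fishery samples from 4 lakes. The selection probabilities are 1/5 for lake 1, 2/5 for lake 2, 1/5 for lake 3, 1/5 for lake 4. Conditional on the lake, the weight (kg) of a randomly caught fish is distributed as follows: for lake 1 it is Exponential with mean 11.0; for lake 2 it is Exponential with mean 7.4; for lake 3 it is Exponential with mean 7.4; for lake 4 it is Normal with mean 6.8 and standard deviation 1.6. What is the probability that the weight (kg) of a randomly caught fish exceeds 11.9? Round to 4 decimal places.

Conditional on each lake, P(X > 11.9): 1: 0.338979; 2: 0.200266; 3: 0.200266; 4: 0.000717542.
By total probability, P(X > 11.9) = 0.2·0.338979 + 0.4·0.200266 + 0.2·0.200266 + 0.2·0.000717542 = 0.188099.

0.1881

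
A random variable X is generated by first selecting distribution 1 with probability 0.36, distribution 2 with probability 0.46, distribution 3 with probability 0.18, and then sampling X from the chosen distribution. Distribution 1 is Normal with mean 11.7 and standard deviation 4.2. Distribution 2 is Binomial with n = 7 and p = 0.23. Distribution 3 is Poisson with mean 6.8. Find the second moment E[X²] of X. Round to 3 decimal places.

66.941

For each component E[X²] = Var + (mean)², giving 1: 154.53; 2: 3.8318; 3: 53.04.
Overall E[X²] = 0.36·154.53 + 0.46·3.8318 + 0.18·53.04 = 66.9406.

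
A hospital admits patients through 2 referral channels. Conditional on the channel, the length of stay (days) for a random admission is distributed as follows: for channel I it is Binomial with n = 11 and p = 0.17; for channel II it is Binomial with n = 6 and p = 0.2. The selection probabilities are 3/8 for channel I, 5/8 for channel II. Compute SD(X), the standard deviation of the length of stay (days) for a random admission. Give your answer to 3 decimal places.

1.135

Per component, I: μ=1.87, E[X²]=5.049; II: μ=1.2, E[X²]=2.4.
E[X] = 0.375·1.87 + 0.625·1.2 = 1.45125.
E[X²] = 0.375·5.049 + 0.625·2.4 = 3.39338.
Var(X) = E[X²] − (E[X])² = 3.39338 − 2.10613 = 1.28725.
SD(X) = √1.28725 = 1.13457.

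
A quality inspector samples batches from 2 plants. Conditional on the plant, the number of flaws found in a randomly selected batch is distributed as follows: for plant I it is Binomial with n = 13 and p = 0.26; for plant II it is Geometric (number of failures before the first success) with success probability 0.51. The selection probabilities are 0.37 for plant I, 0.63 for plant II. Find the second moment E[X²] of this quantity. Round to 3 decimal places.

6.921

For each component E[X²] = Var + (mean)², giving I: 13.9256; II: 2.807.
Overall E[X²] = 0.37·13.9256 + 0.63·2.807 = 6.92088.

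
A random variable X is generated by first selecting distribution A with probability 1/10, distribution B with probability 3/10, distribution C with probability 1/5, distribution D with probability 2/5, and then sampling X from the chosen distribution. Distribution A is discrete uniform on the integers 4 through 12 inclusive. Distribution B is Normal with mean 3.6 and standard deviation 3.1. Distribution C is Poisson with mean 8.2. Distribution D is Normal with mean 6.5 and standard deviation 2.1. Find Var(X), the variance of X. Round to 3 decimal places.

10.135

Per component, A: μ=8, E[X²]=70.6667; B: μ=3.6, E[X²]=22.57; C: μ=8.2, E[X²]=75.44; D: μ=6.5, E[X²]=46.66.
E[X] = 0.1·8 + 0.3·3.6 + 0.2·8.2 + 0.4·6.5 = 6.12.
E[X²] = 0.1·70.6667 + 0.3·22.57 + 0.2·75.44 + 0.4·46.66 = 47.5897.
Var(X) = E[X²] − (E[X])² = 47.5897 − 37.4544 = 10.1353.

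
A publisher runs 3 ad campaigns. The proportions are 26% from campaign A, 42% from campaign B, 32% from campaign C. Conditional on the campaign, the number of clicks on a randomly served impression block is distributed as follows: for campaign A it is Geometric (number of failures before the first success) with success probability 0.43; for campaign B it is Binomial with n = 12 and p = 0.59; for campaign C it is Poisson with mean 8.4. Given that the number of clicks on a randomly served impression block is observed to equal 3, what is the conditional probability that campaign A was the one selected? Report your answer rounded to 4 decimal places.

0.6085

Likelihoods P(X=3 | ·): A: 0.079633; B: 0.0147922; C: 0.0222133.
Posterior ∝ prior × likelihood. Numerator for A: 0.26·0.079633 = 0.0207046.
Normalizing constant: 0.26·0.079633 + 0.42·0.0147922 + 0.32·0.0222133 = 0.0340256.
P(A | observation) = 0.0207046 / 0.0340256 = 0.608501.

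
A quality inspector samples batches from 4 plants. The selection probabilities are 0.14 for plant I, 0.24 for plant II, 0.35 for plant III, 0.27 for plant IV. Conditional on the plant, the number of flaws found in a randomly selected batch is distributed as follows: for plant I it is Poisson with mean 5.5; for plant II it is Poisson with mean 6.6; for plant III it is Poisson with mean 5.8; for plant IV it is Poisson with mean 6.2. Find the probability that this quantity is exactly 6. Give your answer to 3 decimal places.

Conditional on each plant, P(X = 6): I: 0.157117; II: 0.156166; III: 0.160076; IV: 0.1601.
By total probability, P(X = 6) = 0.14·0.157117 + 0.24·0.156166 + 0.35·0.160076 + 0.27·0.1601 = 0.15873.

0.159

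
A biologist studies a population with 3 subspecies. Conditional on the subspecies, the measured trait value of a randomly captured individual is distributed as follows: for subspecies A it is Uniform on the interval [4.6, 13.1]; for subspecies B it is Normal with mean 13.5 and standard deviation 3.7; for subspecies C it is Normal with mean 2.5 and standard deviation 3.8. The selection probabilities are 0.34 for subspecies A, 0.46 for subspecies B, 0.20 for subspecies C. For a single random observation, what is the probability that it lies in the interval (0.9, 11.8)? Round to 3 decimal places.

Conditional on each subspecies, P(0.9 < X < 11.8): A: 0.847059; B: 0.322622; C: 0.655946.
By total probability, P(0.9 < X < 11.8) = 0.34·0.847059 + 0.46·0.322622 + 0.2·0.655946 = 0.567595.

0.568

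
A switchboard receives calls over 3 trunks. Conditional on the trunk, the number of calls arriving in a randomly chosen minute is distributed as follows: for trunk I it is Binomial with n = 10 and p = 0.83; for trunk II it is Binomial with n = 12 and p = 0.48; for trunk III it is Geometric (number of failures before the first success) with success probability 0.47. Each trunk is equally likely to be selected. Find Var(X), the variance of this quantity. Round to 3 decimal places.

Per component, I: μ=8.3, E[X²]=70.301; II: μ=5.76, E[X²]=36.1728; III: μ=1.12766, E[X²]=3.67089.
E[X] = 0.333333·8.3 + 0.333333·5.76 + 0.333333·1.12766 = 5.06255.
E[X²] = 0.333333·70.301 + 0.333333·36.1728 + 0.333333·3.67089 = 36.7149.
Var(X) = E[X²] − (E[X])² = 36.7149 − 25.6294 = 11.0855.

11.085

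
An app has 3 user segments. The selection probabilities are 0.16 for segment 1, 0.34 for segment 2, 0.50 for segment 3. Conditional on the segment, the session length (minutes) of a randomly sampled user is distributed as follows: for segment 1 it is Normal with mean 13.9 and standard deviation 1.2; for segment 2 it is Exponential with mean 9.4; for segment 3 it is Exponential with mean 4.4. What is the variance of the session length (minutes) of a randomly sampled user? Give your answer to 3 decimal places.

52.524

Per component, 1: μ=13.9, E[X²]=194.65; 2: μ=9.4, E[X²]=176.72; 3: μ=4.4, E[X²]=38.72.
E[X] = 0.16·13.9 + 0.34·9.4 + 0.5·4.4 = 7.62.
E[X²] = 0.16·194.65 + 0.34·176.72 + 0.5·38.72 = 110.589.
Var(X) = E[X²] − (E[X])² = 110.589 − 58.0644 = 52.5244.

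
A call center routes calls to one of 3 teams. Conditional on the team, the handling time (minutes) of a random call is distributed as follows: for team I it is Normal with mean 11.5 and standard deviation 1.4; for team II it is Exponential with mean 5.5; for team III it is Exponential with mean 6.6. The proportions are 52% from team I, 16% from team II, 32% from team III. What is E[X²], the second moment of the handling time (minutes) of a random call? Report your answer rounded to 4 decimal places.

107.3476

For each component E[X²] = Var + (mean)², giving I: 134.21; II: 60.5; III: 87.12.
Overall E[X²] = 0.52·134.21 + 0.16·60.5 + 0.32·87.12 = 107.348.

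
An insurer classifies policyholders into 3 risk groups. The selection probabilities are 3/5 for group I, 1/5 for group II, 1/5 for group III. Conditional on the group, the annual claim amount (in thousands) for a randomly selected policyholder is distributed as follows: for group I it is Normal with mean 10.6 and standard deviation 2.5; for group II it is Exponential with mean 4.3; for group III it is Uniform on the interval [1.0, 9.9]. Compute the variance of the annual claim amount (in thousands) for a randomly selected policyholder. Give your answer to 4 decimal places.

Per component, I: μ=10.6, E[X²]=118.61; II: μ=4.3, E[X²]=36.98; III: μ=5.45, E[X²]=36.3033.
E[X] = 0.6·10.6 + 0.2·4.3 + 0.2·5.45 = 8.31.
E[X²] = 0.6·118.61 + 0.2·36.98 + 0.2·36.3033 = 85.8227.
Var(X) = E[X²] − (E[X])² = 85.8227 − 69.0561 = 16.7666.

16.7666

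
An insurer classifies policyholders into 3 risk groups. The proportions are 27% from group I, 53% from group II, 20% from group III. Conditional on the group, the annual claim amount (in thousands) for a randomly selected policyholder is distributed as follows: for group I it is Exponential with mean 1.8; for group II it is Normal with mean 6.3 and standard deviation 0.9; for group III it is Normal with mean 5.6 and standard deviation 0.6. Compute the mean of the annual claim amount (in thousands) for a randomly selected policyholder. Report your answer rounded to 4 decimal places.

Component means — I: 1.8; II: 6.3; III: 5.6.
E[X] = 0.27·1.8 + 0.53·6.3 + 0.2·5.6 = 4.945.

4.9450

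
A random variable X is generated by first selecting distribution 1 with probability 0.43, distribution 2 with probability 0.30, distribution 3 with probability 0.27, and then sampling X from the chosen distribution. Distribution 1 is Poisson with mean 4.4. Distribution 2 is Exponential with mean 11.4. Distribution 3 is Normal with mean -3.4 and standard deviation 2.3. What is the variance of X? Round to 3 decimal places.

Per component, 1: μ=4.4, E[X²]=23.76; 2: μ=11.4, E[X²]=259.92; 3: μ=-3.4, E[X²]=16.85.
E[X] = 0.43·4.4 + 0.3·11.4 + 0.27·-3.4 = 4.394.
E[X²] = 0.43·23.76 + 0.3·259.92 + 0.27·16.85 = 92.7423.
Var(X) = E[X²] − (E[X])² = 92.7423 − 19.3072 = 73.4351.

73.435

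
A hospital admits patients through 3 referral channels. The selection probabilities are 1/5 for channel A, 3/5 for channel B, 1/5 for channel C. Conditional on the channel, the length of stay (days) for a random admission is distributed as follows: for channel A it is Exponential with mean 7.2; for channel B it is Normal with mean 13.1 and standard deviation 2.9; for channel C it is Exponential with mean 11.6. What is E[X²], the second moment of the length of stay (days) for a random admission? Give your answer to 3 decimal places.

For each component E[X²] = Var + (mean)², giving A: 103.68; B: 180.02; C: 269.12.
Overall E[X²] = 0.2·103.68 + 0.6·180.02 + 0.2·269.12 = 182.572.

182.572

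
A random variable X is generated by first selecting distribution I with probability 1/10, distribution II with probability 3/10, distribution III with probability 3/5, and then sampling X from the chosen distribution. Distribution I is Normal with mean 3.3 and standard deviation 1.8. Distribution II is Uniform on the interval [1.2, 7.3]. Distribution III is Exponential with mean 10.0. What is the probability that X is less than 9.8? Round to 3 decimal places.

Conditional on each component, P(X < 9.8): I: 0.999848; II: 1; III: 0.624689.
By total probability, P(X < 9.8) = 0.1·0.999848 + 0.3·1 + 0.6·0.624689 = 0.774798.

0.775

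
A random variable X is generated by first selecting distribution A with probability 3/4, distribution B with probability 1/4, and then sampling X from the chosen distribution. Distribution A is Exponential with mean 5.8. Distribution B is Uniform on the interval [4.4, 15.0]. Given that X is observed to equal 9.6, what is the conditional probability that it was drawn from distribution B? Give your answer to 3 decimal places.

0.488

Likelihoods f(9.6 | ·): A: 0.0329412; B: 0.0943396.
Posterior ∝ prior × likelihood. Numerator for B: 0.25·0.0943396 = 0.0235849.
Normalizing constant: 0.75·0.0329412 + 0.25·0.0943396 = 0.0482908.
P(B | observation) = 0.0235849 / 0.0482908 = 0.488393.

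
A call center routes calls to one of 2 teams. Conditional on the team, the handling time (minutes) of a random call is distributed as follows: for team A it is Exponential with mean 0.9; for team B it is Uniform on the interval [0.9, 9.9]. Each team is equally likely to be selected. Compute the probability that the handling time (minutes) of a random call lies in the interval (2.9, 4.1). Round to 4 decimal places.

Conditional on each team, P(2.9 < X < 4.1): A: 0.0293577; B: 0.133333.
By total probability, P(2.9 < X < 4.1) = 0.5·0.0293577 + 0.5·0.133333 = 0.0813455.

0.0813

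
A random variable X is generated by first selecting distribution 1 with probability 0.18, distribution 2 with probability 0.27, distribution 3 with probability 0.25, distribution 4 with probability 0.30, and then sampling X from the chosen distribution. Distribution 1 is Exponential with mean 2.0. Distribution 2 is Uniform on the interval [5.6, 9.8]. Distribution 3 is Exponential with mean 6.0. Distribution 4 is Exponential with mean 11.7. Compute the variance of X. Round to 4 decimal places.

Per component, 1: μ=2, E[X²]=8; 2: μ=7.7, E[X²]=60.76; 3: μ=6, E[X²]=72; 4: μ=11.7, E[X²]=273.78.
E[X] = 0.18·2 + 0.27·7.7 + 0.25·6 + 0.3·11.7 = 7.449.
E[X²] = 0.18·8 + 0.27·60.76 + 0.25·72 + 0.3·273.78 = 117.979.
Var(X) = E[X²] − (E[X])² = 117.979 − 55.4876 = 62.4916.

62.4916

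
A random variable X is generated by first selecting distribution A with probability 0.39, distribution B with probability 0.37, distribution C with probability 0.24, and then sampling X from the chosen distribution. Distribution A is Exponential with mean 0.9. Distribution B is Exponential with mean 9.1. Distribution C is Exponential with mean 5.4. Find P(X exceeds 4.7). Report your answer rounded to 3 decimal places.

Conditional on each component, P(X > 4.7): A: 0.00539533; B: 0.596615; C: 0.418796.
By total probability, P(X > 4.7) = 0.39·0.00539533 + 0.37·0.596615 + 0.24·0.418796 = 0.323363.

0.323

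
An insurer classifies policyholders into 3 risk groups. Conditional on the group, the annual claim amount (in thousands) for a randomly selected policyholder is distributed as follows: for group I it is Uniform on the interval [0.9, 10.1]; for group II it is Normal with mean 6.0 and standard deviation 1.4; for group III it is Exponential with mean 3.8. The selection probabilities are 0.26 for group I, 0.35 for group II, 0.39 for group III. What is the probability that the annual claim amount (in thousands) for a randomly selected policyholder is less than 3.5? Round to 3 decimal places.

0.321

Conditional on each group, P(X < 3.5): I: 0.282609; II: 0.0370728; III: 0.6019.
By total probability, P(X < 3.5) = 0.26·0.282609 + 0.35·0.0370728 + 0.39·0.6019 = 0.321195.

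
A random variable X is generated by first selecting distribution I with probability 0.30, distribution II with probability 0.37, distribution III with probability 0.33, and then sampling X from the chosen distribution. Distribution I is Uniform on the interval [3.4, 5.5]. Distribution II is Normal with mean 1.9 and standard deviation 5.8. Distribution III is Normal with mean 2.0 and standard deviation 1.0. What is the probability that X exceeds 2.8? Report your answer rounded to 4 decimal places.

Conditional on each component, P(X > 2.8): I: 1; II: 0.438343; III: 0.211855.
By total probability, P(X > 2.8) = 0.3·1 + 0.37·0.438343 + 0.33·0.211855 = 0.532099.

0.5321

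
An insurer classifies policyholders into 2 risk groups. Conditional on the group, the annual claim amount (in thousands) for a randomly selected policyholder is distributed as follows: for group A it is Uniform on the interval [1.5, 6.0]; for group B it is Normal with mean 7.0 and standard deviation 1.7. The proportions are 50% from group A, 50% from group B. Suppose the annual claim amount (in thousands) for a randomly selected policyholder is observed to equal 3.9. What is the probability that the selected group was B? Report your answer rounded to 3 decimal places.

0.167

Likelihoods f(3.9 | ·): A: 0.222222; B: 0.0445031.
Posterior ∝ prior × likelihood. Numerator for B: 0.5·0.0445031 = 0.0222515.
Normalizing constant: 0.5·0.222222 + 0.5·0.0445031 = 0.133363.
P(B | observation) = 0.0222515 / 0.133363 = 0.16685.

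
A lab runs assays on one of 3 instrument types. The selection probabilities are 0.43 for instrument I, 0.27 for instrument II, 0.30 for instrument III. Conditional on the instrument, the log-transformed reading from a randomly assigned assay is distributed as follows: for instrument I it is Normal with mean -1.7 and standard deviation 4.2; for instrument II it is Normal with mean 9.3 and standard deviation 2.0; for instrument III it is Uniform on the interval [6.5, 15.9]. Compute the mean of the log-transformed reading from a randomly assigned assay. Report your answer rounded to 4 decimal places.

5.1400

Component means — I: -1.7; II: 9.3; III: 11.2.
E[X] = 0.43·-1.7 + 0.27·9.3 + 0.3·11.2 = 5.14.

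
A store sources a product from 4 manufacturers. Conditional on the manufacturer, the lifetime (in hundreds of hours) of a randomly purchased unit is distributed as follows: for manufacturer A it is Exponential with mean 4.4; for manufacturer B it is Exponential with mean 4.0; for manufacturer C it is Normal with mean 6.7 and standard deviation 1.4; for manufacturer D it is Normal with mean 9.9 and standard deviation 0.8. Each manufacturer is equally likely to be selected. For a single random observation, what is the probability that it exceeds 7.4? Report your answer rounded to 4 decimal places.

Conditional on each manufacturer, P(X > 7.4): A: 0.186035; B: 0.157237; C: 0.308538; D: 0.999111.
By total probability, P(X > 7.4) = 0.25·0.186035 + 0.25·0.157237 + 0.25·0.308538 + 0.25·0.999111 = 0.41273.

0.4127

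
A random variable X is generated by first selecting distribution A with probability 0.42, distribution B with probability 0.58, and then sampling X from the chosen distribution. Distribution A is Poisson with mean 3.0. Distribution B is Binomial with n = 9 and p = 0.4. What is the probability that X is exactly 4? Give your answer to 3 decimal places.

Conditional on each component, P(X = 4): A: 0.168031; B: 0.250823.
By total probability, P(X = 4) = 0.42·0.168031 + 0.58·0.250823 = 0.21605.

0.216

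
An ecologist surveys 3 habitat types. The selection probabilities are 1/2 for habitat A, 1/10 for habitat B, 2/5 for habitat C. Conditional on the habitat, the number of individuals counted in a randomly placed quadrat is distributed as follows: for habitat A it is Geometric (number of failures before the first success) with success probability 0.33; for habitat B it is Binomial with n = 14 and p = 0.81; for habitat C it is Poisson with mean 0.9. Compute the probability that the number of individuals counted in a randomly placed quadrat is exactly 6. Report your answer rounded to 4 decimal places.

0.0152

Conditional on each habitat, P(X = 6): A: 0.0298513; B: 0.00144044; C: 0.000300094.
By total probability, P(X = 6) = 0.5·0.0298513 + 0.1·0.00144044 + 0.4·0.000300094 = 0.0151897.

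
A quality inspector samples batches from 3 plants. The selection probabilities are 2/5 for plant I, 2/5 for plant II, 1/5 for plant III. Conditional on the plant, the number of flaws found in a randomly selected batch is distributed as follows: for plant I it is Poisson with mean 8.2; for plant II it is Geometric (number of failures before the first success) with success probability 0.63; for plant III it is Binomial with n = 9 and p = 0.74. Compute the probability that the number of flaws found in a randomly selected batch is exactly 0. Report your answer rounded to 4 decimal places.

Conditional on each plant, P(X = 0): I: 0.000274654; II: 0.63; III: 5.4295e-06.
By total probability, P(X = 0) = 0.4·0.000274654 + 0.4·0.63 + 0.2·5.4295e-06 = 0.252111.

0.2521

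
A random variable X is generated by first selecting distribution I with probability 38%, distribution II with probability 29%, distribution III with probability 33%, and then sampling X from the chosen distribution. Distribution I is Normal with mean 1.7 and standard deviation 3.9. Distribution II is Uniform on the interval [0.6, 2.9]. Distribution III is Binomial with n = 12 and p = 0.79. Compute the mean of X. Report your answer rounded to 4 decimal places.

4.2819

Component means — I: 1.7; II: 1.75; III: 9.48.
E[X] = 0.38·1.7 + 0.29·1.75 + 0.33·9.48 = 4.2819.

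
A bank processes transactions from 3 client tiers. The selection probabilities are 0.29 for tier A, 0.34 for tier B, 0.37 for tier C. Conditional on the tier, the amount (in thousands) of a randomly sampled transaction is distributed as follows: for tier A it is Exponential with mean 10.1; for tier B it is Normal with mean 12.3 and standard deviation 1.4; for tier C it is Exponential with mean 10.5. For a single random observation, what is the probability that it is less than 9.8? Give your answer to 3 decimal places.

0.417

Conditional on each tier, P(X < 9.8): A: 0.62103; B: 0.0370728; C: 0.606759.
By total probability, P(X < 9.8) = 0.29·0.62103 + 0.34·0.0370728 + 0.37·0.606759 = 0.417204.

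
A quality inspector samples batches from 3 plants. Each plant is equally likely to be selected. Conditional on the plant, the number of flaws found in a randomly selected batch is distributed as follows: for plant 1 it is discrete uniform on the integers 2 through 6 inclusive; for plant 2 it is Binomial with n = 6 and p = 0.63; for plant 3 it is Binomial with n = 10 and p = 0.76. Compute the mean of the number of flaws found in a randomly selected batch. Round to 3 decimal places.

Component means — 1: 4; 2: 3.78; 3: 7.6.
E[X] = 0.333333·4 + 0.333333·3.78 + 0.333333·7.6 = 5.12667.

5.127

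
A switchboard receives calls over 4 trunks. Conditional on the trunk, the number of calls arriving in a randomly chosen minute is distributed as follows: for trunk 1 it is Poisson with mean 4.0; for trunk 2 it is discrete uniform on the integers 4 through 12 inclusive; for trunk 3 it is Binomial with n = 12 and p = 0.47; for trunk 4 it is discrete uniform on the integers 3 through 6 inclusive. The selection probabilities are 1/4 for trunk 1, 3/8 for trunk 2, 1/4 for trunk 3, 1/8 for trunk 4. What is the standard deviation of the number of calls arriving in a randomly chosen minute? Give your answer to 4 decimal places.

2.6863

Per component, 1: μ=4, E[X²]=20; 2: μ=8, E[X²]=70.6667; 3: μ=5.64, E[X²]=34.7988; 4: μ=4.5, E[X²]=21.5.
E[X] = 0.25·4 + 0.375·8 + 0.25·5.64 + 0.125·4.5 = 5.9725.
E[X²] = 0.25·20 + 0.375·70.6667 + 0.25·34.7988 + 0.125·21.5 = 42.8872.
Var(X) = E[X²] − (E[X])² = 42.8872 − 35.6708 = 7.21644.
SD(X) = √7.21644 = 2.68634.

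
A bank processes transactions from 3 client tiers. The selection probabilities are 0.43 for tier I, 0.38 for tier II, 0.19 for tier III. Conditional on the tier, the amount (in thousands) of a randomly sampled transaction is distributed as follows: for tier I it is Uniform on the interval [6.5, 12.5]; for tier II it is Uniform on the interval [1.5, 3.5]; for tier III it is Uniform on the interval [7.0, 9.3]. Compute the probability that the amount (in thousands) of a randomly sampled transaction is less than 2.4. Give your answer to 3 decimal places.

0.171

Conditional on each tier, P(X < 2.4): I: 0; II: 0.45; III: 0.
By total probability, P(X < 2.4) = 0.43·0 + 0.38·0.45 + 0.19·0 = 0.171.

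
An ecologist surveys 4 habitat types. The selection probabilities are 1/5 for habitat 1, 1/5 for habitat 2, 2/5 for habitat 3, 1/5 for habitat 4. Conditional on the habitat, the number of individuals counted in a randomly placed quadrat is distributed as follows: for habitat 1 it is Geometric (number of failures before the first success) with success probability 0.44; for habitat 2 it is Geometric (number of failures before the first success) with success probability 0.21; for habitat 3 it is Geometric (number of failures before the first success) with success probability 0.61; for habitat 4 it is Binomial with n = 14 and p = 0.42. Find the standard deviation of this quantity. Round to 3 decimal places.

Per component, 1: μ=1.27273, E[X²]=4.5124; 2: μ=3.7619, E[X²]=32.0658; 3: μ=0.639344, E[X²]=1.45687; 4: μ=5.88, E[X²]=37.9848.
E[X] = 0.2·1.27273 + 0.2·3.7619 + 0.4·0.639344 + 0.2·5.88 = 2.43866.
E[X²] = 0.2·4.5124 + 0.2·32.0658 + 0.4·1.45687 + 0.2·37.9848 = 15.4953.
Var(X) = E[X²] − (E[X])² = 15.4953 − 5.94708 = 9.54826.
SD(X) = √9.54826 = 3.09003.

3.090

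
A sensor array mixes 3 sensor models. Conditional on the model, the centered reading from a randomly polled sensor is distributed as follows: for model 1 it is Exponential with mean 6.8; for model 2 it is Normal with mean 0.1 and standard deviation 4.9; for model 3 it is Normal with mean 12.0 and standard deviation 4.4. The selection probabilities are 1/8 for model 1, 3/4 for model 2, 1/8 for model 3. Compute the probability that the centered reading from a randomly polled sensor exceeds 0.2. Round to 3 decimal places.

0.615

Conditional on each model, P(X > 0.2): 1: 0.971017; 2: 0.491859; 3: 0.996339.
By total probability, P(X > 0.2) = 0.125·0.971017 + 0.75·0.491859 + 0.125·0.996339 = 0.614814.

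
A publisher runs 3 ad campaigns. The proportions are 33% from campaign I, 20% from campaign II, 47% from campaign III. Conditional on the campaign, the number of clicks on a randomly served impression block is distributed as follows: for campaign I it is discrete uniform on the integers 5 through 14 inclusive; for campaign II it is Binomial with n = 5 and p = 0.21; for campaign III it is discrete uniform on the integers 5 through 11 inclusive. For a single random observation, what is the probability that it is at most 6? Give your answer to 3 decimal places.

Conditional on each campaign, P(X ≤ 6): I: 0.2; II: 1; III: 0.285714.
By total probability, P(X ≤ 6) = 0.33·0.2 + 0.2·1 + 0.47·0.285714 = 0.400286.

0.400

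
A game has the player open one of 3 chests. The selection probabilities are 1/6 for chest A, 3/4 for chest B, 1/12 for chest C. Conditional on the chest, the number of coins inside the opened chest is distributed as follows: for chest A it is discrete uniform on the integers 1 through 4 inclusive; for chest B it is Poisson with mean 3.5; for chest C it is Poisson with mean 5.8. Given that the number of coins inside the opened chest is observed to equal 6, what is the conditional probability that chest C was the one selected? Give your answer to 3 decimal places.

0.187

Likelihoods P(X=6 | ·): A: 0; B: 0.0770983; C: 0.160076.
Posterior ∝ prior × likelihood. Numerator for C: 0.0833333·0.160076 = 0.0133397.
Normalizing constant: 0.166667·0 + 0.75·0.0770983 + 0.0833333·0.160076 = 0.0711635.
P(C | observation) = 0.0133397 / 0.0711635 = 0.187452.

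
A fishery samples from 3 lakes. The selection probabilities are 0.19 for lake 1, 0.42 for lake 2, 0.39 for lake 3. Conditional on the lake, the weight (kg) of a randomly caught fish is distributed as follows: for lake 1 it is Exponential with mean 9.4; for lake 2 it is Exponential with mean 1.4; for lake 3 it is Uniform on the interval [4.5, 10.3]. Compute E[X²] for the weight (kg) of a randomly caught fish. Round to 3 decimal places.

57.673

For each component E[X²] = Var + (mean)², giving 1: 176.72; 2: 3.92; 3: 57.5633.
Overall E[X²] = 0.19·176.72 + 0.42·3.92 + 0.39·57.5633 = 57.6729.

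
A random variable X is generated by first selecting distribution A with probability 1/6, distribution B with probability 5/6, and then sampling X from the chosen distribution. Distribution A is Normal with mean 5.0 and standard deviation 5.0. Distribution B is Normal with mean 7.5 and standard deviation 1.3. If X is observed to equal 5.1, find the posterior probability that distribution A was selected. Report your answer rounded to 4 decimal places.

0.2223

Likelihoods f(5.1 | ·): A: 0.0797725; B: 0.05583.
Posterior ∝ prior × likelihood. Numerator for A: 0.166667·0.0797725 = 0.0132954.
Normalizing constant: 0.166667·0.0797725 + 0.833333·0.05583 = 0.0598204.
P(A | observation) = 0.0132954 / 0.0598204 = 0.222256.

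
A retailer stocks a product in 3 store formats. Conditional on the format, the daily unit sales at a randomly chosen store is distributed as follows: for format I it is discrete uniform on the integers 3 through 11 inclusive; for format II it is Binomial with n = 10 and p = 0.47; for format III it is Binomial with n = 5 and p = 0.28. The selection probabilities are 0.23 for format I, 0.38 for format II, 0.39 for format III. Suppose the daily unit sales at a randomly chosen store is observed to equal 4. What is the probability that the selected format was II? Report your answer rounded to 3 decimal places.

0.716

Likelihoods P(X=4 | ·): I: 0.111111; II: 0.227126; III: 0.0221276.
Posterior ∝ prior × likelihood. Numerator for II: 0.38·0.227126 = 0.0863077.
Normalizing constant: 0.23·0.111111 + 0.38·0.227126 + 0.39·0.0221276 = 0.120493.
P(II | observation) = 0.0863077 / 0.120493 = 0.716288.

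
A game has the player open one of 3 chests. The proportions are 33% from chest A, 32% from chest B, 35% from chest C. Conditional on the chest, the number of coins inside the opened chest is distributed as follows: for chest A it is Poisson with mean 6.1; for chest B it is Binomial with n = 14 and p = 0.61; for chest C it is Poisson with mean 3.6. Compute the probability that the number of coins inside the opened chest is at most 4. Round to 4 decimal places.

Conditional on each chest, P(X ≤ 4): A: 0.271894; B: 0.0143677; C: 0.706438.
By total probability, P(X ≤ 4) = 0.33·0.271894 + 0.32·0.0143677 + 0.35·0.706438 = 0.341576.

0.3416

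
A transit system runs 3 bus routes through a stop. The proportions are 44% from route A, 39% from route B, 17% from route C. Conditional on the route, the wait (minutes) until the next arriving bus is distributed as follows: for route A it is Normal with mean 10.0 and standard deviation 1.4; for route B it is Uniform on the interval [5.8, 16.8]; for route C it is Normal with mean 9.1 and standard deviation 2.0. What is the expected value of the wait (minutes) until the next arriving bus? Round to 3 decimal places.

Component means — A: 10; B: 11.3; C: 9.1.
E[X] = 0.44·10 + 0.39·11.3 + 0.17·9.1 = 10.354.

10.354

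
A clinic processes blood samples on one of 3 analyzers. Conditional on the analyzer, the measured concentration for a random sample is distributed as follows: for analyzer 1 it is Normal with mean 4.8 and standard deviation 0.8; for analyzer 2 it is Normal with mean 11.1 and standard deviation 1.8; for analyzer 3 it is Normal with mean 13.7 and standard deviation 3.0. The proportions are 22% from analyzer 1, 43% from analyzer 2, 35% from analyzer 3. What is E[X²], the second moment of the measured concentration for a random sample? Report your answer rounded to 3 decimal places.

128.425

For each component E[X²] = Var + (mean)², giving 1: 23.68; 2: 126.45; 3: 196.69.
Overall E[X²] = 0.22·23.68 + 0.43·126.45 + 0.35·196.69 = 128.425.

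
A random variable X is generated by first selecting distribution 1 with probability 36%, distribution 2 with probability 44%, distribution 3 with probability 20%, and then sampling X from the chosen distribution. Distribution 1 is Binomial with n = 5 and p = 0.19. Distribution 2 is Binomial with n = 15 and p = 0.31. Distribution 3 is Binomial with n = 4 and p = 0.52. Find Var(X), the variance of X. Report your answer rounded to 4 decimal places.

4.7301

Per component, 1: μ=0.95, E[X²]=1.672; 2: μ=4.65, E[X²]=24.831; 3: μ=2.08, E[X²]=5.3248.
E[X] = 0.36·0.95 + 0.44·4.65 + 0.2·2.08 = 2.804.
E[X²] = 0.36·1.672 + 0.44·24.831 + 0.2·5.3248 = 12.5925.
Var(X) = E[X²] − (E[X])² = 12.5925 − 7.86242 = 4.7301.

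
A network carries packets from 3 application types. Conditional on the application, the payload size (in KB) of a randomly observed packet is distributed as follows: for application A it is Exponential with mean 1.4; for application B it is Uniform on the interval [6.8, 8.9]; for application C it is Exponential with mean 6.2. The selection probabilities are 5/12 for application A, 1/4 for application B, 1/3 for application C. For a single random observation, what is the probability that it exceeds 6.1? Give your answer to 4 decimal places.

Conditional on each application, P(X > 6.1): A: 0.0128149; B: 1; C: 0.373861.
By total probability, P(X > 6.1) = 0.416667·0.0128149 + 0.25·1 + 0.333333·0.373861 = 0.37996.

0.3800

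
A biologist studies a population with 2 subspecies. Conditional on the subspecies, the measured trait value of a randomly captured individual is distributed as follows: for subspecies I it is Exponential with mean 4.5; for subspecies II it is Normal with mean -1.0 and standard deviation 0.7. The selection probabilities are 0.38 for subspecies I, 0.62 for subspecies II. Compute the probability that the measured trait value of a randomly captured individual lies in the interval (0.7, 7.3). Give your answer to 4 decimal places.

Conditional on each subspecies, P(0.7 < X < 7.3): I: 0.65848; II: 0.00757922.
By total probability, P(0.7 < X < 7.3) = 0.38·0.65848 + 0.62·0.00757922 = 0.254922.

0.2549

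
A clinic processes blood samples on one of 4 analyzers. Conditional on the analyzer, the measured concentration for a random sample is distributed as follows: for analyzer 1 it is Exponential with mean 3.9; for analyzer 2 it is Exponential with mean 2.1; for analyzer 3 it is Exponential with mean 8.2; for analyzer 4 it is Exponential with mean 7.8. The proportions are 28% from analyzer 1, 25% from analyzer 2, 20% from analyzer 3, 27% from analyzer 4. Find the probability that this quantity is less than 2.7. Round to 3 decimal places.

Conditional on each analyzer, P(X < 2.7): 1: 0.49958; 2: 0.723547; 3: 0.28055; 4: 0.292596.
By total probability, P(X < 2.7) = 0.28·0.49958 + 0.25·0.723547 + 0.2·0.28055 + 0.27·0.292596 = 0.45588.

0.456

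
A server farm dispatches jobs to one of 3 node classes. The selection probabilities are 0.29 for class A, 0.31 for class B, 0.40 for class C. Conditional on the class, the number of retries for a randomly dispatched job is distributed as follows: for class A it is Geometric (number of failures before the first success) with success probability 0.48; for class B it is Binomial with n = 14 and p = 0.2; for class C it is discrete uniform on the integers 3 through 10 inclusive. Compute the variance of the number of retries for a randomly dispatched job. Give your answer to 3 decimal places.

Per component, A: μ=1.08333, E[X²]=3.43056; B: μ=2.8, E[X²]=10.08; C: μ=6.5, E[X²]=47.5.
E[X] = 0.29·1.08333 + 0.31·2.8 + 0.4·6.5 = 3.78217.
E[X²] = 0.29·3.43056 + 0.31·10.08 + 0.4·47.5 = 23.1197.
Var(X) = E[X²] − (E[X])² = 23.1197 − 14.3048 = 8.81488.

8.815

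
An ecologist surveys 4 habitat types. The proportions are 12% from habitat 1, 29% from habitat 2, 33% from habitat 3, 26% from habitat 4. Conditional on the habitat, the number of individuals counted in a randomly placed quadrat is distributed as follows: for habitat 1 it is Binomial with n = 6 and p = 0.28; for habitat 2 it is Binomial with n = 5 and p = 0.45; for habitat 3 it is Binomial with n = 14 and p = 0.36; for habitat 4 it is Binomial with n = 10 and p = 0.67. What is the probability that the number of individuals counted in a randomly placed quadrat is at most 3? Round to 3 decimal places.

Conditional on each habitat, P(X ≤ 3): 1: 0.944288; 2: 0.86878; 3: 0.198171; 4: 0.0185489.
By total probability, P(X ≤ 3) = 0.12·0.944288 + 0.29·0.86878 + 0.33·0.198171 + 0.26·0.0185489 = 0.43548.

0.435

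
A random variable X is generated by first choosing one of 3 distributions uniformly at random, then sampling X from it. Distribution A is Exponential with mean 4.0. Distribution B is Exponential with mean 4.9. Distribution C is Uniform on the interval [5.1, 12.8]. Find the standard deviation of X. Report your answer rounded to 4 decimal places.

Per component, A: μ=4, E[X²]=32; B: μ=4.9, E[X²]=48.02; C: μ=8.95, E[X²]=85.0433.
E[X] = 0.333333·4 + 0.333333·4.9 + 0.333333·8.95 = 5.95.
E[X²] = 0.333333·32 + 0.333333·48.02 + 0.333333·85.0433 = 55.0211.
Var(X) = E[X²] − (E[X])² = 55.0211 − 35.4025 = 19.6186.
SD(X) = √19.6186 = 4.42929.

4.4293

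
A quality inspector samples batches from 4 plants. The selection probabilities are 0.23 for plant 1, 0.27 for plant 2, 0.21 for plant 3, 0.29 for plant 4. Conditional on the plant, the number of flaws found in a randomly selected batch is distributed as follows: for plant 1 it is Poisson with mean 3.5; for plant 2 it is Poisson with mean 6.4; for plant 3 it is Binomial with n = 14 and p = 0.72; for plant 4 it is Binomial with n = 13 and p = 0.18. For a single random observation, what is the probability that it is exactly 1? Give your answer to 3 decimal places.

0.090

Conditional on each plant, P(X = 1): 1: 0.105691; 2: 0.010634; 3: 6.55413e-07; 4: 0.216263.
By total probability, P(X = 1) = 0.23·0.105691 + 0.27·0.010634 + 0.21·6.55413e-07 + 0.29·0.216263 = 0.0898965.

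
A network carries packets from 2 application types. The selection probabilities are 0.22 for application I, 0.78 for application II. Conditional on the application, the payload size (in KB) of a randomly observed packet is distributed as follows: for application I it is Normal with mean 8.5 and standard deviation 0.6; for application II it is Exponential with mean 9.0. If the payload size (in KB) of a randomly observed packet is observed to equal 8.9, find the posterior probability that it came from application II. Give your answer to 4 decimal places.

0.2158

Likelihoods f(8.9 | ·): I: 0.532413; II: 0.0413322.
Posterior ∝ prior × likelihood. Numerator for II: 0.78·0.0413322 = 0.0322391.
Normalizing constant: 0.22·0.532413 + 0.78·0.0413322 = 0.14937.
P(II | observation) = 0.0322391 / 0.14937 = 0.215834.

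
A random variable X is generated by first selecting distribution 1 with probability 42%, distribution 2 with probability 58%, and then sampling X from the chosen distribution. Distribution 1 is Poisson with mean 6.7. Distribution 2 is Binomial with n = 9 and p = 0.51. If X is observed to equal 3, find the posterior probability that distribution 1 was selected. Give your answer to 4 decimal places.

0.2246

Likelihoods P(X=3 | ·): 1: 0.0617021; 2: 0.154229.
Posterior ∝ prior × likelihood. Numerator for 1: 0.42·0.0617021 = 0.0259149.
Normalizing constant: 0.42·0.0617021 + 0.58·0.154229 = 0.115368.
P(1 | observation) = 0.0259149 / 0.115368 = 0.224629.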